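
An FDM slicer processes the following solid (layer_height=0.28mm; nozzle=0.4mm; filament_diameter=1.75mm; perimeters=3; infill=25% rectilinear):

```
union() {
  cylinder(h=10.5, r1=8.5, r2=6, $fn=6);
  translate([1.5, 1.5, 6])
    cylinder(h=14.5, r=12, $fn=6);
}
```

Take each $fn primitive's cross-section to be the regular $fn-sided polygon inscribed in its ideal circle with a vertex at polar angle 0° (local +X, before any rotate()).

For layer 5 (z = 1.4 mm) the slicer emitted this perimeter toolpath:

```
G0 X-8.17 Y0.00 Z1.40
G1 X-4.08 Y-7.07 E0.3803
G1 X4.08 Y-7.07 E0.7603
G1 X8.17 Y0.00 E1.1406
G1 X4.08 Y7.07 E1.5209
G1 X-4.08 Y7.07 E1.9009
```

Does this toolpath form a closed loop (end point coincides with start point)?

no

Start point (G0): (-8.17, 0.00). End point (last G1): the path does not return to the start — open.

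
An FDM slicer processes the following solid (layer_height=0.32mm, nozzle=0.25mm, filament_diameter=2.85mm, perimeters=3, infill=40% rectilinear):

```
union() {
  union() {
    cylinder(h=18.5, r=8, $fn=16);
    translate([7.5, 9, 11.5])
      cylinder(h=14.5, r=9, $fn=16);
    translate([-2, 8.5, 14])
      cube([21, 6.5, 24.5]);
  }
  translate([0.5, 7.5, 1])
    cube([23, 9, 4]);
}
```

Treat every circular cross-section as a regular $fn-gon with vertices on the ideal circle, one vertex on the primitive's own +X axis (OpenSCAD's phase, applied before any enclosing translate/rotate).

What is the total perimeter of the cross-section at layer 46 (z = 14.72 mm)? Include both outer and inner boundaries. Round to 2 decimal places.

89.00 mm

At z = 14.72 mm: the cylinder: section is a regular 16-gon, circumradius r=8 (perimeter = 2·16·8.000·sin(180°/16) = 49.94 mm); the cylinder at (7.5, 9): section is a regular 16-gon, circumradius r=9 (perimeter = 2·16·9.000·sin(180°/16) = 56.19 mm); the cube at (-2, 8.5) (footprint 21×6.5) is included at this height (perimeter 55.00 mm); Taking the union: the regions partially overlap (shared area 148.62 mm²), so the edge portions inside another operand are dropped and the merged outline is re-measured after clipping — boundary = 89.00 mm; the cube at (0.5, 7.5) is absent (z outside [1, 5]); Combining (union): only the result so far is present, so the union is just that shape — boundary = 89.00 mm. Overall, the cross-section is a single solid region. Total boundary length (outer) = 89.00 mm.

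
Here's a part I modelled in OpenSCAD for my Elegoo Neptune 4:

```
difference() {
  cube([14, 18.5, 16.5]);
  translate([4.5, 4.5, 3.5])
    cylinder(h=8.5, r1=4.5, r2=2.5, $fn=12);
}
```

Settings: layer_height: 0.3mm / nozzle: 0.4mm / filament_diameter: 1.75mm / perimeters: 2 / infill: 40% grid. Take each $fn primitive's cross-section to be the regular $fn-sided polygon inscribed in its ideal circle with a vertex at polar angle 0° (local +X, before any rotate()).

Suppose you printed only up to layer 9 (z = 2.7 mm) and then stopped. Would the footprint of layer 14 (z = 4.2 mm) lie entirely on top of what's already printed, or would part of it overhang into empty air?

entirely on top

Compare the two slices. At z = 2.7: the cube (footprint 14×18.5) is included at this height (area 259.00 mm²); the cone at (4.5, 4.5) does not reach this height (z outside [3.5, 12]); Taking the first minus the rest: none of the subtracted shapes is present at this height, so the 14×18.5 cube is unchanged — area = 259.00 mm². At z = 4.2: the cube is present — its section is the full 14×18.5 rectangle (area 259.00 mm²); the cone at (4.5, 4.5) contributes a regular 12-gon of circumradius 4.335 (interpolated between r1=4.5 and r2=2.5 at t=0.082) (area = (12/2)·4.335²·sin(360°/12) = 56.38 mm²); Taking the first minus the rest: starting from the 14×18.5 cube (259.00 mm²), the cone at (4.5, 4.5) lies wholly inside it (removes its full 56.38 mm² and its 26.93 mm outline becomes a hole wall) — area = 202.62 mm². Checking containment: the cross-section at z = 4.2 is a subset of the cross-section at z = 2.7.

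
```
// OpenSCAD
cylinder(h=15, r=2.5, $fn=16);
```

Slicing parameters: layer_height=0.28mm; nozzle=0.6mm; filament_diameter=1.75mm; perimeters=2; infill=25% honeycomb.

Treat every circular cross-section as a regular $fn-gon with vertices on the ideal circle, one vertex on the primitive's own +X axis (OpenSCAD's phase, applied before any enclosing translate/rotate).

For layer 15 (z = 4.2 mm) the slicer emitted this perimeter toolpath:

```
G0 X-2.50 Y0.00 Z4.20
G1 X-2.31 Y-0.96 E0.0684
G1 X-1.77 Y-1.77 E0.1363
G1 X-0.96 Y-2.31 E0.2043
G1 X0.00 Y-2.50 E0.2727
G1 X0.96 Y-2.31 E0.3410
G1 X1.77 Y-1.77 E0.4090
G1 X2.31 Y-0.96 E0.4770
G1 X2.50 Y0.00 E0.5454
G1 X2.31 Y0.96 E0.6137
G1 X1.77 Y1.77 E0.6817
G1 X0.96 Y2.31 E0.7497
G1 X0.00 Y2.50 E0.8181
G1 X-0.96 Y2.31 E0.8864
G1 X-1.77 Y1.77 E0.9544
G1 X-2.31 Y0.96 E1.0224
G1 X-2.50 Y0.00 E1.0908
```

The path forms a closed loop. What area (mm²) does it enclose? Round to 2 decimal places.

19.16 mm²

Apply the shoelace formula to the sequence of (X, Y) vertices; enclosed area = 19.16 mm².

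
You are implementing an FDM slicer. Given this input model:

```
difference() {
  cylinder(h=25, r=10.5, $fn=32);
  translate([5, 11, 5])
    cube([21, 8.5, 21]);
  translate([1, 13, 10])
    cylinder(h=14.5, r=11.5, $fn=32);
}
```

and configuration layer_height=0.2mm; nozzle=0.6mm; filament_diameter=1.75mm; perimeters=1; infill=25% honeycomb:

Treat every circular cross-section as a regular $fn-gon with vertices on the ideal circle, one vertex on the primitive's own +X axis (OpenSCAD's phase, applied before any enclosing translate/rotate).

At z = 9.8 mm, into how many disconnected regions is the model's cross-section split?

At z = 9.8 mm: the r=10.5 cylinder gives a regular 32-gon of circumradius 10.5 (constant along its height); the 21×8.5 cube at (5, 11) contributes its full rectangle; the cylinder at (1, 13) is absent (z outside [10, 24.5]); After the difference (first − rest): starting from the r=10.5 cylinder, the 21×8.5 cube at (5, 11) misses the remaining region (no effect) — 1 connected region. The result has 1 disconnected region.

1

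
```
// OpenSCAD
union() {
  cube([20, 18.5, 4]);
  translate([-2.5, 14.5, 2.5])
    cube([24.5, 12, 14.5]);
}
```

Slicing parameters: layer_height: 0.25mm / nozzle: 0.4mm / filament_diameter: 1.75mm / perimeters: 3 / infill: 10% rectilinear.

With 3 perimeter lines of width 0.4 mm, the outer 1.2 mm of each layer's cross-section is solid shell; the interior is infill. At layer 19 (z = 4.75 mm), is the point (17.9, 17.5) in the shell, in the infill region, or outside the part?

infill

At z = 4.75 mm: the cube does not reach this height (z outside [0, 4]); the cube at (-2.5, 14.5) is present — its section is the full 24.5×12 rectangle; Combining (union): only the 24.5×12 cube at (-2.5, 14.5) is present, so the union is just that shape — 1 connected region. Overall, the cross-section is a single solid region. The nearest boundary edge runs (-2.50, 14.50)→(22.00, 14.50); distance from the point to it = 3.00 mm. The point is inside the cross-section and 3.00 mm from the nearest boundary — more than the 1.2 mm shell width (3 × 0.4), so it's in the infill interior.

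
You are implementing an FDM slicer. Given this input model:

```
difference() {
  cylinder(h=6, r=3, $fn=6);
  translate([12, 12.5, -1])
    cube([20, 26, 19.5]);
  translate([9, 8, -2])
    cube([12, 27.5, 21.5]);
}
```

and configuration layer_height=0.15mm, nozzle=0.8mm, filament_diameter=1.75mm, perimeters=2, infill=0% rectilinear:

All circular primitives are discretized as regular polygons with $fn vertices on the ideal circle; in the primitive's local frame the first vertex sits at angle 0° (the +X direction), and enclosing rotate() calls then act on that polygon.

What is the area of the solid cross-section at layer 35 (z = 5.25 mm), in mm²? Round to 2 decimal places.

23.38 mm²

At z = 5.25 mm: the cylinder: section is a regular 6-gon, circumradius r=3 (area = (6/2)·3.000²·sin(360°/6) = 23.38 mm²); the 20×26 cube at (12, 12.5) contributes its full rectangle (area 520.00 mm²); the cube at (9, 8) is present — its section is the full 12×27.5 rectangle (area 330.00 mm²); Taking the first minus the rest: starting from the r=3 cylinder (23.38 mm²), the 20×26 cube at (12, 12.5) misses the remaining region (no effect); the 12×27.5 cube at (9, 8) misses the remaining region (no effect) — area = 23.38 mm². Overall, the cross-section is a single solid region. Net area = 23.38 mm².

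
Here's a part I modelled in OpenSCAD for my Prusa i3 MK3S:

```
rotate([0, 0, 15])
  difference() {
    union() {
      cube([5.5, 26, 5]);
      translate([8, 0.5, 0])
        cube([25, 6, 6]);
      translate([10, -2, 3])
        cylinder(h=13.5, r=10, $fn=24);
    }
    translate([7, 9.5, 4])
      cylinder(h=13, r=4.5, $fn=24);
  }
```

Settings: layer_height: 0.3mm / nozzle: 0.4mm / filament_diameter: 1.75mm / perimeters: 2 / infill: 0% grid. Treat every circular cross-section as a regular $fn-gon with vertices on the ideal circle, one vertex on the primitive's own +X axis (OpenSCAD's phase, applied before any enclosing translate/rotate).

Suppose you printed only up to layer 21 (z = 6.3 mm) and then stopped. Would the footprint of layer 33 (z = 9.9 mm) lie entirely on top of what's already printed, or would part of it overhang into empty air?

entirely on top

Compare the two slices. At z = 6.3: the cube does not reach this height (z outside [0, 5]); the cube at (8, 0.5) is absent (z outside [0, 6]); the r=10 cylinder at (10, -2) gives a regular 24-gon of circumradius 10 (constant along its height) (area = (24/2)·10.000²·sin(360°/24) = 310.58 mm²); Merging all regions: only the r=10 cylinder at (10, -2) is present, so the union is just that shape — area = 310.58 mm²; the r=4.5 cylinder at (7, 9.5) gives a regular 24-gon of circumradius 4.5 (constant along its height) (area = (24/2)·4.500²·sin(360°/24) = 62.89 mm²); After the difference (first − rest): starting from that combined region (310.58 mm²), the r=4.5 cylinder at (7, 9.5) partially overlaps it — only the 12.71 mm² overlap (of its 62.89 mm²) is removed, clipping the outline — area = 297.87 mm²; (whole slice rotated 15° about Z — lengths, areas and connectivity unchanged). At z = 9.9: the cube is not intersected at this z (z outside [0, 5]); the cube at (8, 0.5) is not intersected at this z (z outside [0, 6]); the r=10 cylinder at (10, -2) contributes a regular 24-gon of circumradius 10 (area = (24/2)·10.000²·sin(360°/24) = 310.58 mm²); Taking the union: only the r=10 cylinder at (10, -2) is present, so the union is just that shape — area = 310.58 mm²; the r=4.5 cylinder at (7, 9.5) gives a regular 24-gon of circumradius 4.5 (constant along its height) (area = (24/2)·4.500²·sin(360°/24) = 62.89 mm²); Taking the first minus the rest: starting from that combined region (310.58 mm²), the r=4.5 cylinder at (7, 9.5) partially overlaps it — only the 12.71 mm² overlap (of its 62.89 mm²) is removed, clipping the outline — area = 297.87 mm²; (rotated 15° about Z; rotation is an isometry so areas/perimeters/island counts are preserved). Checking containment: the cross-section at z = 9.9 is a subset of the cross-section at z = 6.3.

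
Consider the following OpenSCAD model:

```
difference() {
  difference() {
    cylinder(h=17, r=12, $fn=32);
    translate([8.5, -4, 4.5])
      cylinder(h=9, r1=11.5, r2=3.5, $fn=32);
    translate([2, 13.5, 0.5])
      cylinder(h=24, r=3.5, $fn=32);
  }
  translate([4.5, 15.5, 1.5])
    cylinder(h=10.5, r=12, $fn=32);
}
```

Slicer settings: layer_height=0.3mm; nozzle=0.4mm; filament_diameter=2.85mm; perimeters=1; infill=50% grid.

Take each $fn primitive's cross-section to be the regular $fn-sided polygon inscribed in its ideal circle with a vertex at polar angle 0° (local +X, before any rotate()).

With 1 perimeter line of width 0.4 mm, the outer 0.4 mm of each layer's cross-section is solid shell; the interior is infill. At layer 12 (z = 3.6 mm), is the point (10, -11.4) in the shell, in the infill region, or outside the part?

At z = 3.6 mm: the r=12 cylinder gives a regular 32-gon of circumradius 12 (constant along its height); the cone at (8.5, -4) is not intersected at this z (z outside [4.5, 13.5]); the cylinder at (2, 13.5): section is a regular 32-gon, circumradius r=3.5; After the difference (first − rest): starting from the r=12 cylinder, the r=3.5 cylinder at (2, 13.5) partially overlaps it — only the 7.11 mm² overlap (of its 38.24 mm²) is removed, clipping the outline — 1 connected region; the r=12 cylinder at (4.5, 15.5) contributes a regular 32-gon of circumradius 12; After the difference (first − rest): starting from that combined region, the r=12 cylinder at (4.5, 15.5) partially overlaps it — only the 87.95 mm² overlap (of its 449.49 mm²) is removed, clipping the outline — 1 connected region. Overall, the cross-section is a single solid region. The nearest boundary edge runs (8.49, -8.49)→(6.67, -9.98); distance from the point to it = 3.21 mm. The point is not inside any of the regions above, so it lies outside the cross-section (3.21 mm from the nearest boundary).

outside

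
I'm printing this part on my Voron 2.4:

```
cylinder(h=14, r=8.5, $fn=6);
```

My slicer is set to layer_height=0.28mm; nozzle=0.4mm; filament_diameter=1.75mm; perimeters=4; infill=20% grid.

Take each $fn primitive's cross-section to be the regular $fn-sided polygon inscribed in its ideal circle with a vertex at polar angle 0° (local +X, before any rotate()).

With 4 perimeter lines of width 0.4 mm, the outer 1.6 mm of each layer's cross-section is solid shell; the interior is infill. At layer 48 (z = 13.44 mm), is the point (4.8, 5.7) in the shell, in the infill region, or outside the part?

At z = 13.44 mm: the r=8.5 cylinder gives a regular 6-gon of circumradius 8.5 (constant along its height). Overall, the cross-section is a single solid region. The nearest boundary edge runs (8.50, 0.00)→(4.25, 7.36); distance from the point to it = 0.35 mm. The point is inside the cross-section, 0.35 mm from the nearest boundary — within the 1.6 mm shell band (4 × 0.4).

shell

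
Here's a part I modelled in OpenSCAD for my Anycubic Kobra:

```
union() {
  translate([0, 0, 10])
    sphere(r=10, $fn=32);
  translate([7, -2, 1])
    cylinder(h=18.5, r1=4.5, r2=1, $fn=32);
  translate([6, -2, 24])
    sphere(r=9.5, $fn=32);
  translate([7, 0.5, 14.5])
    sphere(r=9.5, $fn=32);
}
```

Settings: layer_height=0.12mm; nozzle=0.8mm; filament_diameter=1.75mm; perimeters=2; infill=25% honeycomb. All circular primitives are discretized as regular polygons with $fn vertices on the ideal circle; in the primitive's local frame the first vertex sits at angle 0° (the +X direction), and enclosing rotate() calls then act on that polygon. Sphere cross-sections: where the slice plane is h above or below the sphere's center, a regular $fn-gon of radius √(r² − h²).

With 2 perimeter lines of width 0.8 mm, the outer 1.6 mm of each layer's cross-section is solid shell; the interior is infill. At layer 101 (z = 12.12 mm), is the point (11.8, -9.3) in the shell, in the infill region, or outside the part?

At z = 12.12 mm: the r=10 sphere slices to a regular 32-gon of circumradius 9.773 (√(r²−h²) with h=2.12 from center); the cone at (7, -2): at t=0.601 of its height the radius interpolates to r₁+(r₂−r₁)t = 2.396, giving a regular 32-gon of that circumradius; the sphere at (6, -2) does not reach this height (|z−center|=11.880 > r=9.5); the r=9.5 sphere at (7, 0.5) contributes a regular 32-gon of circumradius √(9.5²−2.38²) = 9.197; Combining (union): the regions partially overlap (shared area 168.94 mm²), so overlapping operands fuse into one piece — 1 connected region. Overall, the cross-section is a single solid region. The nearest boundary edge runs (12.11, -7.15)→(10.52, -8.00); distance from the point to it = 1.75 mm. The point is not inside any of the regions above, so it lies outside the cross-section (1.75 mm from the nearest boundary).

outside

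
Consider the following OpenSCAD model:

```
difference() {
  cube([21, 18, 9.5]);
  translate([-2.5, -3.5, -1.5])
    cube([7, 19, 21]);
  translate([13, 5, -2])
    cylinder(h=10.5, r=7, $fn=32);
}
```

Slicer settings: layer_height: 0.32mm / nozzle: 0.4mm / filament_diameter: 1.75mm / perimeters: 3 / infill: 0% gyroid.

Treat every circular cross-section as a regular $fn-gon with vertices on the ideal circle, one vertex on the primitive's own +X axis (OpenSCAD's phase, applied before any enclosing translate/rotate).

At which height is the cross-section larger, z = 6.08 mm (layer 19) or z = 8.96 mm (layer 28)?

layer 28 (z = 8.96 mm)

Layer 19 (z = 6.08): the cube is present — its section is the full 21×18 rectangle (area 378.00 mm²); the cube at (-2.5, -3.5) (footprint 7×19) is included at this height (area 133.00 mm²); the r=7 cylinder at (13, 5) contributes a regular 32-gon of circumradius 7 (area = (32/2)·7.000²·sin(360°/32) = 152.95 mm²); Taking the first minus the rest: starting from the 21×18 cube (378.00 mm²), the 7×19 cube at (-2.5, -3.5) partially overlaps it — only the 69.75 mm² overlap (of its 133.00 mm²) is removed, clipping the outline; the r=7 cylinder at (13, 5) partially overlaps it — only the 139.71 mm² overlap (of its 152.95 mm²) is removed, clipping the outline — area = 168.54 mm². So its area = 168.54 mm². Layer 28 (z = 8.96): the 21×18 cube contributes its full rectangle (area 378.00 mm²); the 7×19 cube at (-2.5, -3.5) contributes its full rectangle (area 133.00 mm²); the cylinder at (13, 5) does not reach this height (z outside [-2, 8.5]); Taking the first minus the rest: starting from the 21×18 cube (378.00 mm²), the 7×19 cube at (-2.5, -3.5) partially overlaps it — only the 69.75 mm² overlap (of its 133.00 mm²) is removed, clipping the outline — area = 308.25 mm². So its area = 308.25 mm². Layer 28 is larger (308.25 vs 168.54 mm²).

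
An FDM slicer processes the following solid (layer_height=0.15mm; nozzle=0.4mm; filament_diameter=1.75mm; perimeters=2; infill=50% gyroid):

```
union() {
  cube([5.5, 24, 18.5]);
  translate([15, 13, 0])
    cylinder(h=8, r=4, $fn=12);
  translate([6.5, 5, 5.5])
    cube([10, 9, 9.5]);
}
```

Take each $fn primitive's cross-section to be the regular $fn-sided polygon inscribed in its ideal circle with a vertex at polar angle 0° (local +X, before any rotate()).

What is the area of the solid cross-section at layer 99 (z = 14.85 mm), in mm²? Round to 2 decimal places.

222.00 mm²

At z = 14.85 mm: the cube is present — its section is the full 5.5×24 rectangle (area 132.00 mm²); the cylinder at (15, 13) is not intersected at this z (z outside [0, 8]); the cube at (6.5, 5) (footprint 10×9) is included at this height (area 90.00 mm²); Taking the union: the 2 present regions are separate (no shared area or edge), so areas and boundary lengths simply add and each stays a separate island — area = 222.00 mm². Overall, the cross-section has 2 separate islands. Net area = 222.00 mm².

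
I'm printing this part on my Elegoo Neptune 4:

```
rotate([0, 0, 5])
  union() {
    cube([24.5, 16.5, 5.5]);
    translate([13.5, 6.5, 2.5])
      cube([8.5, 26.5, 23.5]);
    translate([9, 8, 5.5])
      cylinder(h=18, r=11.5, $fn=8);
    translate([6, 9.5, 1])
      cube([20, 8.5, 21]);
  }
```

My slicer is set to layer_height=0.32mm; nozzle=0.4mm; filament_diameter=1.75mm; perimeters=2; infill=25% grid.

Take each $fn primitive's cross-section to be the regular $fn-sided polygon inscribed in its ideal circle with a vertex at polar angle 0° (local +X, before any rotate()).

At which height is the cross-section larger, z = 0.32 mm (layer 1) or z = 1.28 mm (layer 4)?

layer 4 (z = 1.28 mm)

Layer 1 (z = 0.32): the 24.5×16.5 cube contributes its full rectangle (area 404.25 mm²); the cube at (13.5, 6.5) does not reach this height (z outside [2.5, 26]); the cylinder at (9, 8) is not intersected at this z (z outside [5.5, 23.5]); the cube at (6, 9.5) is not intersected at this z (z outside [1, 22]); Taking the union: only the 24.5×16.5 cube is present, so the union is just that shape — area = 404.25 mm²; (rotated 5° about Z; rotation is an isometry so areas/perimeters/island counts are preserved). So its area = 404.25 mm². Layer 4 (z = 1.28): the cube is present — its section is the full 24.5×16.5 rectangle (area 404.25 mm²); the cube at (13.5, 6.5) does not reach this height (z outside [2.5, 26]); the cylinder at (9, 8) is not intersected at this z (z outside [5.5, 23.5]); the cube at (6, 9.5) is present — its section is the full 20×8.5 rectangle (area 170.00 mm²); Combining (union): the regions partially overlap — summed areas 574.25 mm² minus the doubly-counted overlap 129.50 mm² gives 444.75 mm² — area = 444.75 mm²; (rotated 5° about Z; rotation is an isometry so areas/perimeters/island counts are preserved). So its area = 444.75 mm². Layer 4 is larger (444.75 vs 404.25 mm²).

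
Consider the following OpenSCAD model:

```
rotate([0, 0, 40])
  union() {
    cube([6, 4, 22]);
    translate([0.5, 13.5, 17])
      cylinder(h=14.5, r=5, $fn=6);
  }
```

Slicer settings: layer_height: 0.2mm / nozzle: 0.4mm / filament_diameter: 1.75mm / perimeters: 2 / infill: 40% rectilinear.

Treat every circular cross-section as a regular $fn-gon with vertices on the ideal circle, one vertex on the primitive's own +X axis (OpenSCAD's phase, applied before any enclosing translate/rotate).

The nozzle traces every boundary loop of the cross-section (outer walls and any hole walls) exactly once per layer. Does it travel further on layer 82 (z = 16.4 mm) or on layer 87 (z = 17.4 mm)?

Layer 82 (z = 16.4): the cube (footprint 6×4) is included at this height (perimeter 20.00 mm); the cylinder at (0.5, 13.5) is not intersected at this z (z outside [17, 31.5]); Merging all regions: only the 6×4 cube is present, so the union is just that shape — boundary = 20.00 mm; (rotated 40° about Z; rotation is an isometry so areas/perimeters/island counts are preserved). So its perimeter = 20.00 mm. Layer 87 (z = 17.4): the 6×4 cube contributes its full rectangle (perimeter 20.00 mm); the r=5 cylinder at (0.5, 13.5) gives a regular 6-gon of circumradius 5 (constant along its height) (perimeter = 2·6·5.000·sin(180°/6) = 30.00 mm); Merging all regions: the 2 present regions are separate (no shared area or edge), so areas and boundary lengths simply add and each stays a separate island — boundary = 50.00 mm; (whole slice rotated 40° about Z — lengths, areas and connectivity unchanged). So its perimeter = 50.00 mm. Layer 87 is larger (50.00 vs 20.00 mm).

layer 87 (z = 17.4 mm)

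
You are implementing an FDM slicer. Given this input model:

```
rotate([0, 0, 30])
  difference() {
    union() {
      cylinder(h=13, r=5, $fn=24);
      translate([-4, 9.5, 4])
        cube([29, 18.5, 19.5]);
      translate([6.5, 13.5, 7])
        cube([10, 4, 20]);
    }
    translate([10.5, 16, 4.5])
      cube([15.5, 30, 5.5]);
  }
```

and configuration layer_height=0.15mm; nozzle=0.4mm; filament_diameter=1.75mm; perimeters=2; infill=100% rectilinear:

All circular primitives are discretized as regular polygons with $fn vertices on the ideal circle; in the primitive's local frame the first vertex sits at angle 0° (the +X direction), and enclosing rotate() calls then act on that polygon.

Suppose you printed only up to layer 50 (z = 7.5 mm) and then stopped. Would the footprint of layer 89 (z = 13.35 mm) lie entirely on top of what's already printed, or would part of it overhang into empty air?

Compare the two slices. At z = 7.5: the r=5 cylinder contributes a regular 24-gon of circumradius 5 (area = (24/2)·5.000²·sin(360°/24) = 77.65 mm²); the 29×18.5 cube at (-4, 9.5) contributes its full rectangle (area 536.50 mm²); the cube at (6.5, 13.5) is present — its section is the full 10×4 rectangle (area 40.00 mm²); Taking the union: the regions partially overlap — summed areas 654.15 mm² minus the doubly-counted overlap 40.00 mm² gives 614.15 mm² — area = 614.15 mm²; the cube at (10.5, 16) is present — its section is the full 15.5×30 rectangle (area 465.00 mm²); Taking the first minus the rest: starting from that combined region (614.15 mm²), the 15.5×30 cube at (10.5, 16) partially overlaps it — only the 174.00 mm² overlap (of its 465.00 mm²) is removed, clipping the outline — area = 440.15 mm²; (rotated 30° about Z; rotation is an isometry so areas/perimeters/island counts are preserved). At z = 13.35: the cylinder does not reach this height (z outside [0, 13]); the 29×18.5 cube at (-4, 9.5) contributes its full rectangle (area 536.50 mm²); the 10×4 cube at (6.5, 13.5) contributes its full rectangle (area 40.00 mm²); Merging all regions: the 10×4 cube at (6.5, 13.5) lies entirely inside the 29×18.5 cube at (-4, 9.5), so the union is just the 29×18.5 cube at (-4, 9.5) — area = 536.50 mm²; the cube at (10.5, 16) does not reach this height (z outside [4.5, 10]); After the difference (first − rest): none of the subtracted shapes is present at this height, so that combined region is unchanged — area = 536.50 mm²; (whole slice rotated 30° about Z — lengths, areas and connectivity unchanged). Checking containment: at z = 13.35 the cross-section extends beyond the z = 7.5 cross-section by about 174.00 mm².

part overhangs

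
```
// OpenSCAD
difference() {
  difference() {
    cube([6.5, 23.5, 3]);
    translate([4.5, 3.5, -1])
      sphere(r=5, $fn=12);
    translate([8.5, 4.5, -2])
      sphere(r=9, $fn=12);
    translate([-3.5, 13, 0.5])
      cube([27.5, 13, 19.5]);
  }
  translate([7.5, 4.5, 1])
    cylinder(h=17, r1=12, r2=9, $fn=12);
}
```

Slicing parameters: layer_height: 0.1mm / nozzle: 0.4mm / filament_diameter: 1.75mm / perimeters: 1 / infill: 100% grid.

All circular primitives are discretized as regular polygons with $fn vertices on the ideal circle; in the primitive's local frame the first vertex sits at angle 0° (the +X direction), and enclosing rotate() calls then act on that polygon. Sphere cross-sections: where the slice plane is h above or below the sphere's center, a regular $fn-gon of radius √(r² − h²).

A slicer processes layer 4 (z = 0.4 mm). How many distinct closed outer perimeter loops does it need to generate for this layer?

At z = 0.4 mm: the cube is present — its section is the full 6.5×23.5 rectangle; the sphere at (4.5, 3.5): section is a regular 12-gon, circumradius = √(r²−h²) = √(5²−1.4²) = 4.800; the r=9 sphere at (8.5, 4.5) slices to a regular 12-gon of circumradius 8.674 (√(r²−h²) with h=2.4 from center); the cube at (-3.5, 13) is absent (z outside [0.5, 20]); Subtracting the remaining from the first: starting from the 6.5×23.5 cube, the r=5 sphere at (4.5, 3.5) partially overlaps it — only the 47.72 mm² overlap (of its 69.12 mm²) is removed, clipping the outline; the r=9 sphere at (8.5, 4.5) partially overlaps it — only the 19.99 mm² overlap (of its 225.72 mm²) is removed, clipping the outline — 2 connected regions; the cone at (7.5, 4.5) is not intersected at this z (z outside [1, 18]); Taking the first minus the rest: none of the subtracted shapes is present at this height, so that combined region is unchanged — 2 connected regions. The result has 2 disconnected regions.

2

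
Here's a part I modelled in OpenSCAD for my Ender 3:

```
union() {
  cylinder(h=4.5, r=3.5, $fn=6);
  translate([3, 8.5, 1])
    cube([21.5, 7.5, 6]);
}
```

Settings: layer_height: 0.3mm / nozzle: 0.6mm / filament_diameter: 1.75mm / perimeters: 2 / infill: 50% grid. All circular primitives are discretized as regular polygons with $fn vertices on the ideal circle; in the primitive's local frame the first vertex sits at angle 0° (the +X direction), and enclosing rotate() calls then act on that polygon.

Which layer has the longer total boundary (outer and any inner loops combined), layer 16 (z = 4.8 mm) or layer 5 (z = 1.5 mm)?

layer 5 (z = 1.5 mm)

Layer 16 (z = 4.8): the cylinder is not intersected at this z (z outside [0, 4.5]); the cube at (3, 8.5) (footprint 21.5×7.5) is included at this height (perimeter 58.00 mm); Merging all regions: only the 21.5×7.5 cube at (3, 8.5) is present, so the union is just that shape — boundary = 58.00 mm. So its perimeter = 58.00 mm. Layer 5 (z = 1.5): the r=3.5 cylinder contributes a regular 6-gon of circumradius 3.5 (perimeter = 2·6·3.500·sin(180°/6) = 21.00 mm); the 21.5×7.5 cube at (3, 8.5) contributes its full rectangle (perimeter 58.00 mm); Taking the union: the 2 present regions are separate (no shared area or edge), so areas and boundary lengths simply add and each stays a separate island — boundary = 79.00 mm. So its perimeter = 79.00 mm. Layer 5 is larger (79.00 vs 58.00 mm).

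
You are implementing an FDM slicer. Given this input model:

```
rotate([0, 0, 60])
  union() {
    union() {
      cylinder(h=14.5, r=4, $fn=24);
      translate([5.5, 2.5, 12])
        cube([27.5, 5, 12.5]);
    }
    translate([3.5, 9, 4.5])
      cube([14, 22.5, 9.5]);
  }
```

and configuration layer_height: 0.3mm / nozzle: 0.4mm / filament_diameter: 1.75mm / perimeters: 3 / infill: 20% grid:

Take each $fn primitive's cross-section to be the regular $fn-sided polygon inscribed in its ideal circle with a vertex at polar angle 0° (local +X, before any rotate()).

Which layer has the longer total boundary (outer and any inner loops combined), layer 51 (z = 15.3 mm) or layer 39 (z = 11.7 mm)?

Layer 51 (z = 15.3): the cylinder does not reach this height (z outside [0, 14.5]); the cube at (5.5, 2.5) (footprint 27.5×5) is included at this height (perimeter 65.00 mm); Combining (union): only the 27.5×5 cube at (5.5, 2.5) is present, so the union is just that shape — boundary = 65.00 mm; the cube at (3.5, 9) is absent (z outside [4.5, 14]); Merging all regions: only that combined region is present, so the union is just that shape — boundary = 65.00 mm; (whole slice rotated 60° about Z — lengths, areas and connectivity unchanged). So its perimeter = 65.00 mm. Layer 39 (z = 11.7): the cylinder: section is a regular 24-gon, circumradius r=4 (perimeter = 2·24·4.000·sin(180°/24) = 25.06 mm); the cube at (5.5, 2.5) is absent (z outside [12, 24.5]); Combining (union): only the r=4 cylinder is present, so the union is just that shape — boundary = 25.06 mm; the 14×22.5 cube at (3.5, 9) contributes its full rectangle (perimeter 73.00 mm); Combining (union): the 2 present regions are separate (no shared area or edge), so areas and boundary lengths simply add and each stays a separate island — boundary = 98.06 mm; (rotated 60° about Z; rotation is an isometry so areas/perimeters/island counts are preserved). So its perimeter = 98.06 mm. Layer 39 is larger (98.06 vs 65.00 mm).

layer 39 (z = 11.7 mm)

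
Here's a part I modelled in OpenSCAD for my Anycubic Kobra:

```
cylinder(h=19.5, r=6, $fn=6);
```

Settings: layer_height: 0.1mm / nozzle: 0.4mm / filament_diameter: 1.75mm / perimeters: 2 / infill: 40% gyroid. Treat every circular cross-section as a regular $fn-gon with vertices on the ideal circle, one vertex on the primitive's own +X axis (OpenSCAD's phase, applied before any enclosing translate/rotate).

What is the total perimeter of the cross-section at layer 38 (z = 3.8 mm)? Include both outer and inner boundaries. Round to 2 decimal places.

At z = 3.8 mm: the r=6 cylinder contributes a regular 6-gon of circumradius 6 (perimeter = 2·6·6.000·sin(180°/6) = 36.00 mm). Overall, the cross-section is a single solid region. Total boundary length (outer) = 36.00 mm.

36.00 mm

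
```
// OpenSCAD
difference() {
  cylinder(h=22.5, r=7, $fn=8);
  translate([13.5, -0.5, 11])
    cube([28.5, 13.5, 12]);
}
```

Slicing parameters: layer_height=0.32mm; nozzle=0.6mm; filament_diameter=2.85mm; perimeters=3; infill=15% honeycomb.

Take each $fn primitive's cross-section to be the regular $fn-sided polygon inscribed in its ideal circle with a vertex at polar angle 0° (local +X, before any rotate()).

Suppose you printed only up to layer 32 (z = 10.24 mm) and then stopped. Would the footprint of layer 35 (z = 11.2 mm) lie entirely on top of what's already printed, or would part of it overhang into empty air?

Compare the two slices. At z = 10.24: the r=7 cylinder contributes a regular 8-gon of circumradius 7 (area = (8/2)·7.000²·sin(360°/8) = 138.59 mm²); the cube at (13.5, -0.5) is not intersected at this z (z outside [11, 23]); After the difference (first − rest): none of the subtracted shapes is present at this height, so the r=7 cylinder is unchanged — area = 138.59 mm². At z = 11.2: the cylinder: section is a regular 8-gon, circumradius r=7 (area = (8/2)·7.000²·sin(360°/8) = 138.59 mm²); the 28.5×13.5 cube at (13.5, -0.5) contributes its full rectangle (area 384.75 mm²); After the difference (first − rest): starting from the r=7 cylinder (138.59 mm²), the 28.5×13.5 cube at (13.5, -0.5) misses the remaining region (no effect) — area = 138.59 mm². Checking containment: the cross-section at z = 11.2 is a subset of the cross-section at z = 10.24.

entirely on top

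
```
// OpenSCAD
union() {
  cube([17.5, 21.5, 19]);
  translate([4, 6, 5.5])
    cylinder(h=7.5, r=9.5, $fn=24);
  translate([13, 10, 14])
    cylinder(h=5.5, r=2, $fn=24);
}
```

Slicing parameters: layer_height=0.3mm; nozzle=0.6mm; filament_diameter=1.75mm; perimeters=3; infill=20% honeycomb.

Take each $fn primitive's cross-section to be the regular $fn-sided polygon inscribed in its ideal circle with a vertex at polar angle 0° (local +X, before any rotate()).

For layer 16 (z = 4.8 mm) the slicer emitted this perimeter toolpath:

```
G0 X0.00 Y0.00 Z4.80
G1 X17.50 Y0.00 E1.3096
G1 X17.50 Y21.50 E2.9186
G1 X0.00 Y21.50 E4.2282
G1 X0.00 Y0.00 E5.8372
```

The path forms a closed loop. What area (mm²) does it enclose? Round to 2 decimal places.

Apply the shoelace formula to the sequence of (X, Y) vertices; enclosed area = 376.25 mm².

376.25 mm²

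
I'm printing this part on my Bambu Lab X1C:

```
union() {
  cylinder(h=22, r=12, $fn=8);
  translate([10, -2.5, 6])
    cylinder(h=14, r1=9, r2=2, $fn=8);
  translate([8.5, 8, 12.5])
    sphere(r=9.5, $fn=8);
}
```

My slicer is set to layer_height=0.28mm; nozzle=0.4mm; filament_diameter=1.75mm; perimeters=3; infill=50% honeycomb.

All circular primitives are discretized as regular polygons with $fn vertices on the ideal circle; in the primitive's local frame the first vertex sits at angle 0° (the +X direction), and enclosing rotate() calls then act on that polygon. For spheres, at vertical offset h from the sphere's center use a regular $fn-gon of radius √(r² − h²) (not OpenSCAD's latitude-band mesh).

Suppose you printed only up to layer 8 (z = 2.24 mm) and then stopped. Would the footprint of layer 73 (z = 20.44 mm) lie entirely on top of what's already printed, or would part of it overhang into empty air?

part overhangs

Compare the two slices. At z = 2.24: the r=12 cylinder contributes a regular 8-gon of circumradius 12 (area = (8/2)·12.000²·sin(360°/8) = 407.29 mm²); the cone at (10, -2.5) does not reach this height (z outside [6, 20]); the sphere at (8.5, 8) does not reach this height (|z−center|=10.260 > r=9.5); Merging all regions: only the r=12 cylinder is present, so the union is just that shape — area = 407.29 mm². At z = 20.44: the r=12 cylinder gives a regular 8-gon of circumradius 12 (constant along its height) (area = (8/2)·12.000²·sin(360°/8) = 407.29 mm²); the cone at (10, -2.5) does not reach this height (z outside [6, 20]); the r=9.5 sphere at (8.5, 8) contributes a regular 8-gon of circumradius √(9.5²−7.94²) = 5.216 (area = (8/2)·5.216²·sin(360°/8) = 76.95 mm²); Taking the union: the regions partially overlap — summed areas 484.24 mm² minus the doubly-counted overlap 31.81 mm² gives 452.43 mm² — area = 452.43 mm². Checking containment: at z = 20.44 the cross-section extends beyond the z = 2.24 cross-section by about 45.14 mm².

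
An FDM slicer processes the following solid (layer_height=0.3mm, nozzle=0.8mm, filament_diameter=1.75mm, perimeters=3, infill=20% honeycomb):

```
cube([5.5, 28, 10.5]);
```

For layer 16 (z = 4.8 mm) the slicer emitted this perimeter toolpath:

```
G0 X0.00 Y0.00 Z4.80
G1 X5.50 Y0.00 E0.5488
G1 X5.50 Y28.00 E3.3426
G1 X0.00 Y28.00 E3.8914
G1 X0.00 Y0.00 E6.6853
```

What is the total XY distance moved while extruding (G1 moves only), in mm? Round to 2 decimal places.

Sum the Euclidean lengths of each G1 segment: total = 67.00 mm.

67.00 mm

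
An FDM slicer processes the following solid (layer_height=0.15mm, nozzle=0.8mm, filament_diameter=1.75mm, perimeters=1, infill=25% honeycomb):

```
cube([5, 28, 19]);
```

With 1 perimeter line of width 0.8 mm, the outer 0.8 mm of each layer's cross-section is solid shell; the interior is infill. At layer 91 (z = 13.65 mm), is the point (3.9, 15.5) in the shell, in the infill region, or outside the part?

At z = 13.65 mm: the cube is present — its section is the full 5×28 rectangle. Overall, the cross-section is a single solid region. The nearest boundary edge runs (5.00, 0.00)→(5.00, 28.00); distance from the point to it = 1.10 mm. The point is inside the cross-section and 1.10 mm from the nearest boundary — more than the 0.8 mm shell width (1 × 0.8), so it's in the infill interior.

infill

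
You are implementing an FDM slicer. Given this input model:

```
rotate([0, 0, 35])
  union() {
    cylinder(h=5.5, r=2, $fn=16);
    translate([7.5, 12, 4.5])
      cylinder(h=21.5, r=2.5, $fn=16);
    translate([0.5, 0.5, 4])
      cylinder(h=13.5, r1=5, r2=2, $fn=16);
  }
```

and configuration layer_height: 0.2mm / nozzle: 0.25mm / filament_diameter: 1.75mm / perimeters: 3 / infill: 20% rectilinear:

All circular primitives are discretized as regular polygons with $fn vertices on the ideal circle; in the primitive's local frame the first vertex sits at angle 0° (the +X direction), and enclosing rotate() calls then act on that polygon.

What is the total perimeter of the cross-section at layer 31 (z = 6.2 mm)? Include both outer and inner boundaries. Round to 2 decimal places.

At z = 6.2 mm: the cylinder is not intersected at this z (z outside [0, 5.5]); the r=2.5 cylinder at (7.5, 12) contributes a regular 16-gon of circumradius 2.5 (perimeter = 2·16·2.500·sin(180°/16) = 15.61 mm); the cone at (0.5, 0.5): at t=0.163 of its height the radius interpolates to r₁+(r₂−r₁)t = 4.511, giving a regular 16-gon of that circumradius (perimeter = 2·16·4.511·sin(180°/16) = 28.16 mm); Combining (union): the 2 present regions are separate (no shared area or edge), so areas and boundary lengths simply add and each stays a separate island — boundary = 43.77 mm; (rotated 35° about Z; rotation is an isometry so areas/perimeters/island counts are preserved). Overall, the cross-section has 2 separate islands. Total boundary length (outer) = 43.77 mm.

43.77 mm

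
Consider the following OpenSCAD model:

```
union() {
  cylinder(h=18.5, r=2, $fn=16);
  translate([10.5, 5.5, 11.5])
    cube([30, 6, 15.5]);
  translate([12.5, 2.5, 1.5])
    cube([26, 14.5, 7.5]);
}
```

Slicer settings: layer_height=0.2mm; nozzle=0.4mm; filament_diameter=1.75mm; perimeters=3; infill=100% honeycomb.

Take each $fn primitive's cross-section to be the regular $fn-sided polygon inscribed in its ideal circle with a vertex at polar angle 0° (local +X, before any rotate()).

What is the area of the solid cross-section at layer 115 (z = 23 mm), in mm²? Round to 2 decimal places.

180.00 mm²

At z = 23 mm: the cylinder is absent (z outside [0, 18.5]); the cube at (10.5, 5.5) is present — its section is the full 30×6 rectangle (area 180.00 mm²); the cube at (12.5, 2.5) does not reach this height (z outside [1.5, 9]); Combining (union): only the 30×6 cube at (10.5, 5.5) is present, so the union is just that shape — area = 180.00 mm². Overall, the cross-section is a single solid region. Net area = 180.00 mm².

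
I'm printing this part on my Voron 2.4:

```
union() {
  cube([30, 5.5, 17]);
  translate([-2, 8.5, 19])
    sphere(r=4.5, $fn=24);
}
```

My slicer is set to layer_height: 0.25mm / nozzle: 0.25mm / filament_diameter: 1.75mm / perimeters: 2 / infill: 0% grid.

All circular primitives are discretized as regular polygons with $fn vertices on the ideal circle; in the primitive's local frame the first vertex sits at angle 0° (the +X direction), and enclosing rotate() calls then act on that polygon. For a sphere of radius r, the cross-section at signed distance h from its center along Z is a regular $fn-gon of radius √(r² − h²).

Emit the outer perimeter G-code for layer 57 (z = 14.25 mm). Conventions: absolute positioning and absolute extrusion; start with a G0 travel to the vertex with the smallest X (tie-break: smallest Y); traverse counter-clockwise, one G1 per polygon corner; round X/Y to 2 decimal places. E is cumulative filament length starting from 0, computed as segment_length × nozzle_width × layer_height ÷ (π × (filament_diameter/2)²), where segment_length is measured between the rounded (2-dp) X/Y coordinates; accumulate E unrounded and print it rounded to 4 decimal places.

At z = 14.25 mm: the cube is present — its section is the full 30×5.5 rectangle; the sphere at (-2, 8.5) does not reach this height (|z−center|=4.750 > r=4.5); Taking the union: only the 30×5.5 cube is present, so the union is just that shape — 1 connected region. The outline is a single polygon with 4 vertices. Extrusion per mm of travel: 0.25 × 0.25 / (π × 0.875²) = 0.025984. Accumulating E over each segment gives final E = 1.8449.

G0 X0.00 Y0.00 Z14.25
G1 X30.00 Y0.00 E0.7795
G1 X30.00 Y5.50 E0.9224
G1 X0.00 Y5.50 E1.7020
G1 X0.00 Y0.00 E1.8449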